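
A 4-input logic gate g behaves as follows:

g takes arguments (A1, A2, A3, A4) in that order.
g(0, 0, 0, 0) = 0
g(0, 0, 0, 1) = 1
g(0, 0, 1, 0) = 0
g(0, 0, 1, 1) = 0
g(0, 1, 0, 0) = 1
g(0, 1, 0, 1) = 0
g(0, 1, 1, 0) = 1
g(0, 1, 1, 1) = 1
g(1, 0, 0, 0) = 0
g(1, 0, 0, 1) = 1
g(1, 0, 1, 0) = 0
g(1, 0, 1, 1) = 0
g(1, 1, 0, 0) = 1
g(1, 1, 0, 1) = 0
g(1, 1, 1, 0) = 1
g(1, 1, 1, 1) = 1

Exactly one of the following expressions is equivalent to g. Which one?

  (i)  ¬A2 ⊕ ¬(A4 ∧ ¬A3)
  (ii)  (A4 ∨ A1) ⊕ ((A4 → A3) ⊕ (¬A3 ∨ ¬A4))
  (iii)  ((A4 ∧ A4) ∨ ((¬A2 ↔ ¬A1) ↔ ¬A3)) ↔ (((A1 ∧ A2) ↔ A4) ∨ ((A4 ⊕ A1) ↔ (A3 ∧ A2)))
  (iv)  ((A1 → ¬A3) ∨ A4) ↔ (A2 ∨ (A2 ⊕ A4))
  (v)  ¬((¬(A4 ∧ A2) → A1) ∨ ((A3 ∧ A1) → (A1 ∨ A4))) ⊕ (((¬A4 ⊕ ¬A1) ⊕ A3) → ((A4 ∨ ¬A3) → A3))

i

(ii): at (0,0,0,1) it gives 0, but g = 1 — eliminated.
(iii): at (0,0,0,0) it gives 1, but g = 0 — eliminated.
(iv): at (0,0,1,1) it gives 1, but g = 0 — eliminated.
(v): at (0,0,0,0) it gives 1, but g = 0 — eliminated.
Only (i) survives; checking it on all 16 rows confirms it matches g.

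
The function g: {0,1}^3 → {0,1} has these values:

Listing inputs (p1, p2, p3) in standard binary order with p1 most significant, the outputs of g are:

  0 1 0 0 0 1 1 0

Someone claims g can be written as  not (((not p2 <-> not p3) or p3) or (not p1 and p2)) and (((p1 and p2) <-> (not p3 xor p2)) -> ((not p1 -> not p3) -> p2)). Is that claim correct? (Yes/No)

No

Test each input against both g and the formula:
  p1=0, p2=0, p3=0: formula gives 0, g = 0 ✓
  p1=0, p2=0, p3=1: formula gives 0, but g = 1 ✗
Since they disagree at (0,0,1), the expression is not a correct formula for g.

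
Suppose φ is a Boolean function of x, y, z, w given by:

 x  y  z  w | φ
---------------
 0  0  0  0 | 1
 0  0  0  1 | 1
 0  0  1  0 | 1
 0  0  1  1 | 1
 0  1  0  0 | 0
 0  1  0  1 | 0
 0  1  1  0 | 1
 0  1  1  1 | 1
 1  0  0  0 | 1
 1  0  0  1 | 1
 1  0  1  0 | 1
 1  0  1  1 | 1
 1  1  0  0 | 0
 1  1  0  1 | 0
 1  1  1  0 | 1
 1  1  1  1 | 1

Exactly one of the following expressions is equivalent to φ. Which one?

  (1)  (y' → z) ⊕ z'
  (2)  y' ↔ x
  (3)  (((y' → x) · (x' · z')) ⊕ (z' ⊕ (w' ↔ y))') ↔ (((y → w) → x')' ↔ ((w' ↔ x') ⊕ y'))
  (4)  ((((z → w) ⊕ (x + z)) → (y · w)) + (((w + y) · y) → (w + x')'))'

(2) disagrees with φ on (0,0,0,0) (formula → 0, table → 1); rule it out.
(3) disagrees with φ on (0,0,0,0) (formula → 0, table → 1); rule it out.
(4) disagrees with φ on (0,0,0,0) (formula → 0, table → 1); rule it out.
That leaves (1). Evaluating it on every row reproduces the table of φ exactly.

1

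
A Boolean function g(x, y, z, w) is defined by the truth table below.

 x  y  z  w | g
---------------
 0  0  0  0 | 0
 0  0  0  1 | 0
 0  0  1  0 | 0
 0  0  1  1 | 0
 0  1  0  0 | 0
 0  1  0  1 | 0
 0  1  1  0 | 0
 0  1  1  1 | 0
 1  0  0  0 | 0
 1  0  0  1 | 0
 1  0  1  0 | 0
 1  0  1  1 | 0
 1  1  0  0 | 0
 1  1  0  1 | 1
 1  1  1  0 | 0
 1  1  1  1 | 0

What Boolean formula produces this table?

Only row (1,1,0,1) gives 1. That row's minterm x·y·¬z·w is g directly.

g(x, y, z, w) = ((x & y) & ~z) & w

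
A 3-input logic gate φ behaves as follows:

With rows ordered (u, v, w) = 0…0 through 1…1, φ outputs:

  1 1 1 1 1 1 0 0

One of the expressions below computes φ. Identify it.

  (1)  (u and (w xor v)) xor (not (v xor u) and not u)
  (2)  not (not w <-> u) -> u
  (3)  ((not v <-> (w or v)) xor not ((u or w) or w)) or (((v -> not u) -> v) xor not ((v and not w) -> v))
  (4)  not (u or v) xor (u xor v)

(1) fails at (0,1,0): the formula yields 0, φ is 1.
(2) fails at (0,0,0): the formula yields 0, φ is 1.
(3) fails at (1,0,0): the formula yields 0, φ is 1.
(4) is the remaining candidate, and it agrees with φ on all 8 inputs.

4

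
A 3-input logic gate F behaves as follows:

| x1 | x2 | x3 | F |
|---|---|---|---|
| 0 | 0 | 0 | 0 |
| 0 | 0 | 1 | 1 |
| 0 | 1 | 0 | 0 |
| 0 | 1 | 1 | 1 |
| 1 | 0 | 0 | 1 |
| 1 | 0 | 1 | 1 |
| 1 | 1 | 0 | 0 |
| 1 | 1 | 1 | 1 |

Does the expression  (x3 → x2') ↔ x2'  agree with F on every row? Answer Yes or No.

Test each input against both F and the formula:
  x1=0, x2=0, x3=0: formula gives 1, but F = 0 ✗
Since they disagree at (0,0,0), the expression is not a correct formula for F.

No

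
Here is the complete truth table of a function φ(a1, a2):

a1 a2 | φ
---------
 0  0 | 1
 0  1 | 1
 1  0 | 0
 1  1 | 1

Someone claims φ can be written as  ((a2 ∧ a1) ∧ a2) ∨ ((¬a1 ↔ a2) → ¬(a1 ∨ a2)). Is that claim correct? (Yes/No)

No

Check the formula against φ row by row:
  a1=0, a2=0: formula gives 1, φ = 1 ✓
  a1=0, a2=1: formula gives 0, but φ = 1 ✗
Since they disagree at (0,1), the expression is not a correct formula for φ.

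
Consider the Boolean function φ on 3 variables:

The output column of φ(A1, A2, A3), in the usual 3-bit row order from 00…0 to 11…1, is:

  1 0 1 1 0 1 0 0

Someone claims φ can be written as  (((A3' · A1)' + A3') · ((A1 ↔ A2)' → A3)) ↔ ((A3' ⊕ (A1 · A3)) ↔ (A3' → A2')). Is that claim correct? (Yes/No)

No

Evaluate (((A3' · A1)' + A3') · ((A1 ↔ A2)' → A3)) ↔ ((A3' ⊕ (A1 · A3)) ↔ (A3' → A2')) on each row and compare to φ:
  A1=0, A2=0, A3=0: formula gives 1, φ = 1 ✓
  A1=0, A2=0, A3=1: formula gives 0, φ = 0 ✓
  A1=0, A2=1, A3=0: formula gives 1, φ = 1 ✓
  A1=0, A2=1, A3=1: formula gives 0, but φ = 1 ✗
Row (0,1,1) is a counterexample, so the formula is not equivalent to φ.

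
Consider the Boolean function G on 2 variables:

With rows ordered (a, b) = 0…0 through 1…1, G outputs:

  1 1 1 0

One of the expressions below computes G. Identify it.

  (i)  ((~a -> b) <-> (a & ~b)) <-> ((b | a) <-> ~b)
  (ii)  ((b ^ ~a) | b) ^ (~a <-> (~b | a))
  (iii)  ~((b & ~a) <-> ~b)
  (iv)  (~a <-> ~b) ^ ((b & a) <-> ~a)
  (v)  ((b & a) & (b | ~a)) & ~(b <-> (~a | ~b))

iii

(i) disagrees with G on (0,0) (formula → 0, table → 1); rule it out.
(ii) disagrees with G on (0,0) (formula → 0, table → 1); rule it out.
(iv) disagrees with G on (0,1) (formula → 0, table → 1); rule it out.
(v) disagrees with G on (0,0) (formula → 0, table → 1); rule it out.
That leaves (iii). Evaluating it on every row reproduces the table of G exactly.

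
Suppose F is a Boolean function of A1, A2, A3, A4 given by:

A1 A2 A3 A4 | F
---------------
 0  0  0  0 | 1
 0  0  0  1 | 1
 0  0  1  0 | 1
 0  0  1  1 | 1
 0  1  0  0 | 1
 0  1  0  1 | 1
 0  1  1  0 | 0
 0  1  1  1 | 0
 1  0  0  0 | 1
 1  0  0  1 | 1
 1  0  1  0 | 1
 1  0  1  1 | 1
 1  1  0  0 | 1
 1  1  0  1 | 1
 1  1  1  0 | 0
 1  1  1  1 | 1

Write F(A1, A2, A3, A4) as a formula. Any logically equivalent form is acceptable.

There are just 3 zero rows: (0,1,1,0), (0,1,1,1), (1,1,1,0). Their minterms are ¬A1·A2·A3·¬A4, ¬A1·A2·A3·A4, A1·A2·A3·¬A4; the OR of those covers precisely the 0-outputs, and negating it yields F.

F(A1, A2, A3, A4) = ~(((((~A1 & A2) & A3) & ~A4) | (((~A1 & A2) & A3) & A4)) | (((A1 & A2) & A3) & ~A4))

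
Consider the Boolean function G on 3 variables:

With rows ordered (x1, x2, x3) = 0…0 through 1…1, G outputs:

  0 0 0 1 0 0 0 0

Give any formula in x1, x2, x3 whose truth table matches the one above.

G(x1, x2, x3) = (x1' · x2) · x3

G is 1 on exactly one input, (0,1,1), whose minterm is ¬x1·x2·x3. So G is just that conjunction.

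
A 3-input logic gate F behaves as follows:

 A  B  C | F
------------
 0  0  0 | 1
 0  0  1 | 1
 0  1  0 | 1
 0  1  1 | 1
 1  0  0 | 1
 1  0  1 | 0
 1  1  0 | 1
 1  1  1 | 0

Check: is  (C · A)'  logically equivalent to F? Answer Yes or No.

Check the formula against F row by row:
  A=0, B=0, C=0: formula gives 1, F = 1 ✓
  A=0, B=0, C=1: formula gives 1, F = 1 ✓
  A=0, B=1, C=0: formula gives 1, F = 1 ✓
  A=0, B=1, C=1: formula gives 1, F = 1 ✓
  A=1, B=0, C=0: formula gives 1, F = 1 ✓
  … (the remaining 3 rows also agree.)
Every row agrees, so the formula is equivalent.

Yes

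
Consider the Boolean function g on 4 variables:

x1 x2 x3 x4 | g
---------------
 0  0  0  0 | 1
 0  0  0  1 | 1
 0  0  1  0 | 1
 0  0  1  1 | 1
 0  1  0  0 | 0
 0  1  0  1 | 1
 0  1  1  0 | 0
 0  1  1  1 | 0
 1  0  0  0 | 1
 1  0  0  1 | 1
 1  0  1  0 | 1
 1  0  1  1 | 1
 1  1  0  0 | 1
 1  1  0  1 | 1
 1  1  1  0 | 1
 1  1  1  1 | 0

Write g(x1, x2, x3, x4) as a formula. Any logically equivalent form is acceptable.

g(x1, x2, x3, x4) = ¬((((((¬x1 ∧ x2) ∧ ¬x3) ∧ ¬x4) ∨ (((¬x1 ∧ x2) ∧ x3) ∧ ¬x4)) ∨ (((¬x1 ∧ x2) ∧ x3) ∧ x4)) ∨ (((x1 ∧ x2) ∧ x3) ∧ x4))

g is 0 on only 4 rows — (0,1,0,0), (0,1,1,0), (0,1,1,1), (1,1,1,1). Writing each as a minterm (¬x1·x2·¬x3·¬x4, ¬x1·x2·x3·¬x4, ¬x1·x2·x3·x4, x1·x2·x3·x4) and OR-ing them characterizes exactly where g=0, so g is the negation of that disjunction.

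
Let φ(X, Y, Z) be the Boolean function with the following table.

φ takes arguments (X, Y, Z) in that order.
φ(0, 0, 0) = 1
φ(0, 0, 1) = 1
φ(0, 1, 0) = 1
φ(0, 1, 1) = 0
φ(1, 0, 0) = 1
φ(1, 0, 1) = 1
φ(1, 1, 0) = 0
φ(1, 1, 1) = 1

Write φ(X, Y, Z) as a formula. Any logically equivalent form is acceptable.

φ(X, Y, Z) = ¬(((¬X ∧ Y) ∧ Z) ∨ ((X ∧ Y) ∧ ¬Z))

There are just 2 zero rows: (0,1,1), (1,1,0). Their minterms are ¬X·Y·Z, X·Y·¬Z; the OR of those covers precisely the 0-outputs, and negating it yields φ.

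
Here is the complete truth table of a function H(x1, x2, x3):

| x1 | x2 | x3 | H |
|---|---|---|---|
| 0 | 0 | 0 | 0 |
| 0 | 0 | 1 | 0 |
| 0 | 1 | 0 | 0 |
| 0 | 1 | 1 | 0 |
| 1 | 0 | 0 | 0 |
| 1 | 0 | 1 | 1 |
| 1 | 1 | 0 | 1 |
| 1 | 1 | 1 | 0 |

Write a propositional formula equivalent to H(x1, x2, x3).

H(x1, x2, x3) = ((x1 · x2') · x3) + ((x1 · x2) · x3')

Collect the rows where H=1 — (1,0,1), (1,1,0) — and write one minterm per row: x1·¬x2·x3, x1·x2·¬x3. Their union (logical OR) reproduces the table exactly.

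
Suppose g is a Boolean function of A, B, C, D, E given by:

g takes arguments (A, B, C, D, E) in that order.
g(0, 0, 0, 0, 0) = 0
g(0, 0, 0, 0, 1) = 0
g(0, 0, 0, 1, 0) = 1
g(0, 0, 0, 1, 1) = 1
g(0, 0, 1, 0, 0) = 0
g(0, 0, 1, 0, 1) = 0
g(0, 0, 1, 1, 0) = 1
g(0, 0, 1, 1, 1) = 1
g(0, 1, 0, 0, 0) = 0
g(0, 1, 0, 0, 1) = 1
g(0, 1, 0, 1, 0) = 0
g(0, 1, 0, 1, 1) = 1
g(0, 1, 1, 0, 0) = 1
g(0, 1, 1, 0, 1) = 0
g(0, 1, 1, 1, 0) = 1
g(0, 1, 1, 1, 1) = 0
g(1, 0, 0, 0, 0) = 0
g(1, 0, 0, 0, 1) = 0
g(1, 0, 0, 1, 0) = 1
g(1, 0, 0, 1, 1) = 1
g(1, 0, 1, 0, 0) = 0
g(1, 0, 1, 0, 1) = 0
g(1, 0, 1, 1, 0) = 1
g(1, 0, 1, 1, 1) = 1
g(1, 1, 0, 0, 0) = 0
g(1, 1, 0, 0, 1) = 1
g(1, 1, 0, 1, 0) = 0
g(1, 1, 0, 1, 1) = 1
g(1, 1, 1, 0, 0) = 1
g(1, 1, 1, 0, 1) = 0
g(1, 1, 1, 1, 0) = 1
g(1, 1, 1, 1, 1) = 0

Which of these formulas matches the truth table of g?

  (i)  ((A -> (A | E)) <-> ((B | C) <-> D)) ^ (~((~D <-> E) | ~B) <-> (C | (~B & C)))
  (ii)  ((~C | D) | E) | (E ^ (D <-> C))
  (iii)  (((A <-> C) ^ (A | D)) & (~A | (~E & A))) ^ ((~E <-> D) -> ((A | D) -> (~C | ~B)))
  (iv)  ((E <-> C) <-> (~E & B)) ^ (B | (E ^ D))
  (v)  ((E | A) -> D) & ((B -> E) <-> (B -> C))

i

(ii): at (0,0,0,0,0) it gives 1, but g = 0 — eliminated.
(iii): at (0,0,1,0,0) it gives 1, but g = 0 — eliminated.
(iv): at (0,0,1,0,0) it gives 1, but g = 0 — eliminated.
(v): at (0,0,0,0,0) it gives 1, but g = 0 — eliminated.
Only (i) survives; checking it on all 32 rows confirms it matches g.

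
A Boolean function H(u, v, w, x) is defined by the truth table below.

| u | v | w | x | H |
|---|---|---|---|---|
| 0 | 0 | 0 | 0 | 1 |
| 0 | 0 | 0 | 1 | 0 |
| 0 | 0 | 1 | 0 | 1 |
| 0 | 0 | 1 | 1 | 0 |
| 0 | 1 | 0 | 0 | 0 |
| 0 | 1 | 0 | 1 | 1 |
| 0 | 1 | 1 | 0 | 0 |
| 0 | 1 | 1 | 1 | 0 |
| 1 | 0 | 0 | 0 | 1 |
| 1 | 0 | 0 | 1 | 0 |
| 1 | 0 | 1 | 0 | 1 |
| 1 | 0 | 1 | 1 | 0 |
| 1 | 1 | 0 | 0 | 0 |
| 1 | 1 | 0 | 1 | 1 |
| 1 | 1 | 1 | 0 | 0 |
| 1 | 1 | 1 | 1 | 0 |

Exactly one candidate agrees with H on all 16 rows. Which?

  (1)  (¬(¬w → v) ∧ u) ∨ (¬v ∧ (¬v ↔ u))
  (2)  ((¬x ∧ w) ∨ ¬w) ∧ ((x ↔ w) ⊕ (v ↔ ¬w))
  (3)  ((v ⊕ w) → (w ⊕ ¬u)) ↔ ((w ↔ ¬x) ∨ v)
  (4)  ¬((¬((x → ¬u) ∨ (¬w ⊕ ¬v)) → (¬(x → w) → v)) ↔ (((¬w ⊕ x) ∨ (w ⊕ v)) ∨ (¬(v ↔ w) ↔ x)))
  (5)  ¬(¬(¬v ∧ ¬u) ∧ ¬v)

2

(1): at (0,0,0,0) it gives 0, but H = 1 — eliminated.
(3): at (0,0,0,0) it gives 0, but H = 1 — eliminated.
(4): at (0,0,0,0) it gives 0, but H = 1 — eliminated.
(5): at (0,0,0,1) it gives 1, but H = 0 — eliminated.
Only (2) survives; checking it on all 16 rows confirms it matches H.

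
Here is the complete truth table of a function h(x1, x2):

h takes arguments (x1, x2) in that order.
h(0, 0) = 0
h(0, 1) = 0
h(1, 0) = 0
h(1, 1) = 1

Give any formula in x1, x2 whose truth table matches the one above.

The output is 1 only when every input is 1 — the AND of all inputs.

h(x1, x2) = x1 AND x2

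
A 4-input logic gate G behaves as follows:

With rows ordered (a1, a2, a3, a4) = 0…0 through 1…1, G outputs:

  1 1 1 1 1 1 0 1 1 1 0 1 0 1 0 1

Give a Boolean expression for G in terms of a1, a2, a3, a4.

G(a1, a2, a3, a4) = not ((((((not a1 and a2) and a3) and not a4) or (((a1 and not a2) and a3) and not a4)) or (((a1 and a2) and not a3) and not a4)) or (((a1 and a2) and a3) and not a4))

The 0-rows are (0,1,1,0), (1,0,1,0), (1,1,0,0), (1,1,1,0). Take each as a conjunction (¬a1·a2·a3·¬a4, a1·¬a2·a3·¬a4, a1·a2·¬a3·¬a4, a1·a2·a3·¬a4), form their disjunction, and complement — that gives a formula that is 1 everywhere G is.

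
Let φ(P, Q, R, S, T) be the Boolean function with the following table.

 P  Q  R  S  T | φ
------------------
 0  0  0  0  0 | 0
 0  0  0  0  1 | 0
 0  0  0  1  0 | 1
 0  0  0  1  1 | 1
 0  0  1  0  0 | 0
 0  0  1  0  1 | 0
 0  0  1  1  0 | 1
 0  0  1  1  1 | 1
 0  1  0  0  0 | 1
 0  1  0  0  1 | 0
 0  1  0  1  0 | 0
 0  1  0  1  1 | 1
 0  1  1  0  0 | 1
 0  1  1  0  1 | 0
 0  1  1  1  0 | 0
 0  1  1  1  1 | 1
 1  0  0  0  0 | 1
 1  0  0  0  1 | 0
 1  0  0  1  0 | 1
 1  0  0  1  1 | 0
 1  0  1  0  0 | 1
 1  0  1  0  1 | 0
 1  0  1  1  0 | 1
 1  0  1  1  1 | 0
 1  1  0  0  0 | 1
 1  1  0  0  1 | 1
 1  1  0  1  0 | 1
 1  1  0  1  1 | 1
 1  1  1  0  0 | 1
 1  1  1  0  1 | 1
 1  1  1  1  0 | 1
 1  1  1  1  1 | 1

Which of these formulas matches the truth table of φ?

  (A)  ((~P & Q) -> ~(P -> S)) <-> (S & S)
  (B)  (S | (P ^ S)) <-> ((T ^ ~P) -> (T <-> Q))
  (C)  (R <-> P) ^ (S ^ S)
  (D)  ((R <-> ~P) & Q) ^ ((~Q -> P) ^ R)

B

(A): at (0,1,0,0,1) it gives 1, but φ = 0 — eliminated.
(C): at (0,0,0,0,0) it gives 1, but φ = 0 — eliminated.
(D): at (0,0,0,1,0) it gives 0, but φ = 1 — eliminated.
That leaves (B). Evaluating it on every row reproduces the table of φ exactly.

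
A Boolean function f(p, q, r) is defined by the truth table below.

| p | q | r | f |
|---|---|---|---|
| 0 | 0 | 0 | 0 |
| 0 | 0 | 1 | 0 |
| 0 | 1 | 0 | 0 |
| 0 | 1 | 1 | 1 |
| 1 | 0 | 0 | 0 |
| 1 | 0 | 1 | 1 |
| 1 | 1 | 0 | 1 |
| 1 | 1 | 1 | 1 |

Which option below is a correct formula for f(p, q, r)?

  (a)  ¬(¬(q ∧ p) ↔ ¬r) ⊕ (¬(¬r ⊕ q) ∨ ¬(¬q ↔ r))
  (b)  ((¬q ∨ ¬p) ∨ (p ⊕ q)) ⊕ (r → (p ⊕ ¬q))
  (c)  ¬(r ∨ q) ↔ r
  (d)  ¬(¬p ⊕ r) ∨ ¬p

(a) fails at (0,0,0): the formula yields 1, f is 0.
(c) fails at (0,1,0): the formula yields 1, f is 0.
(d) fails at (0,0,0): the formula yields 1, f is 0.
Only (b) survives; checking it on all 8 rows confirms it matches f.

b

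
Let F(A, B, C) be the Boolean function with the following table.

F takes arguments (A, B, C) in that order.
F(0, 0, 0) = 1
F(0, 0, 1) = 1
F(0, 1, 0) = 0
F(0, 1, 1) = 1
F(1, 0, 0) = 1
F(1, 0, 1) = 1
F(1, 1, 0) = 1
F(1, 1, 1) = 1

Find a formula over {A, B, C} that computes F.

Only row (0,1,0) gives 0. So F is 1 everywhere except there — the complement of the minterm ¬A·B·¬C.

F(A, B, C) = ¬((¬A ∧ B) ∧ ¬C)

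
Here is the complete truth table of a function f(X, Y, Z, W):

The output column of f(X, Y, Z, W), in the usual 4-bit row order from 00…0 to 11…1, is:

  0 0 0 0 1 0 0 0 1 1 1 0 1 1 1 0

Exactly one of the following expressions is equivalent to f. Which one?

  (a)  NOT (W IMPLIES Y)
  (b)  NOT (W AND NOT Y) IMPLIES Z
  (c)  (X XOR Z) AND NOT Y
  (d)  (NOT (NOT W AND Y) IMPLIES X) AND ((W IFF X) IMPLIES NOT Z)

d

(a): at (0,0,0,1) it gives 1, but f = 0 — eliminated.
(b): at (0,0,0,1) it gives 1, but f = 0 — eliminated.
(c): at (0,0,1,0) it gives 1, but f = 0 — eliminated.
Only (d) survives; checking it on all 16 rows confirms it matches f.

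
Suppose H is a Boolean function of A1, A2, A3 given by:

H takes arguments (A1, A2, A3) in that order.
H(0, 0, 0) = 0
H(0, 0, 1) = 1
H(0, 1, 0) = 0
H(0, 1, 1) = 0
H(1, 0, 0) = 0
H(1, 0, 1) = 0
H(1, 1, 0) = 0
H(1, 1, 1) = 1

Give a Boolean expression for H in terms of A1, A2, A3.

H(A1, A2, A3) = ((A1' · A2') · A3) + ((A1 · A2) · A3)

The 1-rows are (0,0,1), (1,1,1). Each contributes one minterm — ¬A1·¬A2·A3; A1·A2·A3 — and their disjunction is a sum-of-products form of H.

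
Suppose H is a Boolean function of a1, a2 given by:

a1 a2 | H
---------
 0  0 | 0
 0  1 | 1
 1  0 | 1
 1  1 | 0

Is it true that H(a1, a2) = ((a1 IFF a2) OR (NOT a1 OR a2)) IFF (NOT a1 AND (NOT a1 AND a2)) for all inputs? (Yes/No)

Test each input against both H and the formula:
  a1=0, a2=0: formula gives 0, H = 0 ✓
  a1=0, a2=1: formula gives 1, H = 1 ✓
  a1=1, a2=0: formula gives 1, H = 1 ✓
  a1=1, a2=1: formula gives 0, H = 0 ✓
No disagreement on any input; they are logically equivalent.

Yes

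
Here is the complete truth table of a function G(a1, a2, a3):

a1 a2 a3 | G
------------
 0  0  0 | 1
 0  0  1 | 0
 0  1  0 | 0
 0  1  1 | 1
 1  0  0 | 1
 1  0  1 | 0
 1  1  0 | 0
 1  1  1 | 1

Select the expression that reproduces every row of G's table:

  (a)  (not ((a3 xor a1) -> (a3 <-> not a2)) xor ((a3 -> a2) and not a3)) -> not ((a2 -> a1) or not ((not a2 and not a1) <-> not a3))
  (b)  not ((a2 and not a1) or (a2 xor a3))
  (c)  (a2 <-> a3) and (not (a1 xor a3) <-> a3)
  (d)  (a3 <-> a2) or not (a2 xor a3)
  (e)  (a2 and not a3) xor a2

(a) fails at (0,0,0): the formula yields 0, G is 1.
(b) fails at (0,1,1): the formula yields 0, G is 1.
(c) fails at (0,0,0): the formula yields 0, G is 1.
(e) fails at (0,0,0): the formula yields 0, G is 1.
Only (d) survives; checking it on all 8 rows confirms it matches G.

d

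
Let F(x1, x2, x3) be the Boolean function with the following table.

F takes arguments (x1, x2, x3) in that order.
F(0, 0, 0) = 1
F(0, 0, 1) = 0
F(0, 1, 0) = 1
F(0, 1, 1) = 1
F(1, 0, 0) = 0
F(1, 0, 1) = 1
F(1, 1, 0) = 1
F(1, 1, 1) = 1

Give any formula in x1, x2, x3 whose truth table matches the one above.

The 0-rows are (0,0,1), (1,0,0). Take each as a conjunction (¬x1·¬x2·x3, x1·¬x2·¬x3), form their disjunction, and complement — that gives a formula that is 1 everywhere F is.

F(x1, x2, x3) = not (((not x1 and not x2) and x3) or ((x1 and not x2) and not x3))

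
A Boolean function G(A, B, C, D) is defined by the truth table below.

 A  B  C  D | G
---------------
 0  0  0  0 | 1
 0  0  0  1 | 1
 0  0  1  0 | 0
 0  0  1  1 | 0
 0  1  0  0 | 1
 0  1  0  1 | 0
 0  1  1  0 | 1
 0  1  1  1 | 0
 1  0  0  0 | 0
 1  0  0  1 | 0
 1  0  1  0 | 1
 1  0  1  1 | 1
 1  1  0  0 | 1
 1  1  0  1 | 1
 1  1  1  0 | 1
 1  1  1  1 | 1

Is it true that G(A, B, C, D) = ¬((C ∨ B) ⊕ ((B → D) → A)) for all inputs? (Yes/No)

Yes

Evaluate ¬((C ∨ B) ⊕ ((B → D) → A)) on each row and compare to G:
  A=0, B=0, C=0, D=0: formula gives 1, G = 1 ✓
  A=0, B=0, C=0, D=1: formula gives 1, G = 1 ✓
  A=0, B=0, C=1, D=0: formula gives 0, G = 0 ✓
  A=0, B=0, C=1, D=1: formula gives 0, G = 0 ✓
  …and likewise for the remaining 12 rows.
Every row agrees, so the formula is equivalent.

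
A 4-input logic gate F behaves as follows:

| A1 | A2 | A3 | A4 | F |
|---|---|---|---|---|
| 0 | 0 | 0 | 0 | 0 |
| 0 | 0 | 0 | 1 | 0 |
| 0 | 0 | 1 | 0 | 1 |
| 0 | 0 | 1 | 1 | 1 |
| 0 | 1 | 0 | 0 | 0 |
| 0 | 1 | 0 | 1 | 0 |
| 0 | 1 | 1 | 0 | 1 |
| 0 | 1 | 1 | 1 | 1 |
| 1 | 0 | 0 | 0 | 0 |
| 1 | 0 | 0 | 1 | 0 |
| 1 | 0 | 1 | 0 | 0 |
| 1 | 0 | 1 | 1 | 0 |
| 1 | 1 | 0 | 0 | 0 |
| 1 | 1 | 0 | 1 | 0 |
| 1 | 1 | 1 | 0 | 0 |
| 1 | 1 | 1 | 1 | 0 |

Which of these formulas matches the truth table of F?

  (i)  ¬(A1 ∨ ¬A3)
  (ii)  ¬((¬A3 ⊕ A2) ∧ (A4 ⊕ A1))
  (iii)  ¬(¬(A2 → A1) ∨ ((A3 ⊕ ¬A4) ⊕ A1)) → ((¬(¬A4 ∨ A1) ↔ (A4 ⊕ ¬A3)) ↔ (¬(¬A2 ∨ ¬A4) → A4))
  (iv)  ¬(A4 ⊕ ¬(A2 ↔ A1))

i

(ii) fails at (0,0,0,0): the formula yields 1, F is 0.
(iii) fails at (0,0,0,0): the formula yields 1, F is 0.
(iv) fails at (0,0,0,0): the formula yields 1, F is 0.
(i) is the remaining candidate, and it agrees with F on all 16 inputs.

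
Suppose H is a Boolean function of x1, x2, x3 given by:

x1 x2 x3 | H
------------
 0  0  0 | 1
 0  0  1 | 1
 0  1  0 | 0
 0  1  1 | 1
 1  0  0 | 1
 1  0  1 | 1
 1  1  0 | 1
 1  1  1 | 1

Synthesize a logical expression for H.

H is 0 on exactly one input, (0,1,0), whose minterm is ¬x1·x2·¬x3. So H is the negation of that single conjunction.

H(x1, x2, x3) = ¬((¬x1 ∧ x2) ∧ ¬x3)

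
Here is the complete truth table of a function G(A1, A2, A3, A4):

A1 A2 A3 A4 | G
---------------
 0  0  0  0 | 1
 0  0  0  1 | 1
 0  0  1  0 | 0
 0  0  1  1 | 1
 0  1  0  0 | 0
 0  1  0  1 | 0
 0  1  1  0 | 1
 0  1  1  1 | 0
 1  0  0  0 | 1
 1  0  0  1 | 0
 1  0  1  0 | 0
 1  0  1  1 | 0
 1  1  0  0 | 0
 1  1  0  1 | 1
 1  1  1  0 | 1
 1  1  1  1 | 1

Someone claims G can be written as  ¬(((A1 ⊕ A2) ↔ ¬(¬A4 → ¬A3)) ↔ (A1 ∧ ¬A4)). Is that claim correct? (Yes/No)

Yes

Evaluate ¬(((A1 ⊕ A2) ↔ ¬(¬A4 → ¬A3)) ↔ (A1 ∧ ¬A4)) on each row and compare to G:
  A1=0, A2=0, A3=0, A4=0: formula gives 1, G = 1 ✓
  A1=0, A2=0, A3=0, A4=1: formula gives 1, G = 1 ✓
  A1=0, A2=0, A3=1, A4=0: formula gives 0, G = 0 ✓
  A1=0, A2=0, A3=1, A4=1: formula gives 1, G = 1 ✓
  … (the remaining 12 rows also agree.)
All 16 rows match — the expression computes G exactly.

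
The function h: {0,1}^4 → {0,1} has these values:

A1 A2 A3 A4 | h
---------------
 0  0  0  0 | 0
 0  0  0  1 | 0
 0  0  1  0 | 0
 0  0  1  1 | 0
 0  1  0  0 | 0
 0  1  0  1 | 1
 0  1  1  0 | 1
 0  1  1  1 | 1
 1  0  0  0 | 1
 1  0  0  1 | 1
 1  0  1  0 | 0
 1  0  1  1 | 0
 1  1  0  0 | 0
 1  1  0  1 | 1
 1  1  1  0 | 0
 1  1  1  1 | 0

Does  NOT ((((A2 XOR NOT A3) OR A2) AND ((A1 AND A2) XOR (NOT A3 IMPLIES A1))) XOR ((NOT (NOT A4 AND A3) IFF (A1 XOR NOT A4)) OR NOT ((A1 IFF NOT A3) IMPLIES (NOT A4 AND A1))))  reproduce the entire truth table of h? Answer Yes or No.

No

Check the formula against h row by row:
  A1=0, A2=0, A3=0, A4=0: formula gives 0, h = 0 ✓
  A1=0, A2=0, A3=0, A4=1: formula gives 1, but h = 0 ✗
Since they disagree at (0,0,0,1), the expression is not a correct formula for h.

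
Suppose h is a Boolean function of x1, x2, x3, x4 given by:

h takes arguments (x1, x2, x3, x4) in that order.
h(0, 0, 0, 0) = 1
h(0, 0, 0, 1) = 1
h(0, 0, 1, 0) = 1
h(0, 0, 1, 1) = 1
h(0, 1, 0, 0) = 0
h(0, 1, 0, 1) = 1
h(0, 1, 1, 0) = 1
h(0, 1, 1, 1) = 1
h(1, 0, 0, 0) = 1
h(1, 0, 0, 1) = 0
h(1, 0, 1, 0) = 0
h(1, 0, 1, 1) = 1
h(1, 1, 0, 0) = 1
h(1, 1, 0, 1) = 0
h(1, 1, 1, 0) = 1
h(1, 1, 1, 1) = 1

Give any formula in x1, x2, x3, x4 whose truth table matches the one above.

h(x1, x2, x3, x4) = not ((((((not x1 and x2) and not x3) and not x4) or (((x1 and not x2) and not x3) and x4)) or (((x1 and not x2) and x3) and not x4)) or (((x1 and x2) and not x3) and x4))

h is 0 on only 4 rows — (0,1,0,0), (1,0,0,1), (1,0,1,0), (1,1,0,1). Writing each as a minterm (¬x1·x2·¬x3·¬x4, x1·¬x2·¬x3·x4, x1·¬x2·x3·¬x4, x1·x2·¬x3·x4) and OR-ing them characterizes exactly where h=0, so h is the negation of that disjunction.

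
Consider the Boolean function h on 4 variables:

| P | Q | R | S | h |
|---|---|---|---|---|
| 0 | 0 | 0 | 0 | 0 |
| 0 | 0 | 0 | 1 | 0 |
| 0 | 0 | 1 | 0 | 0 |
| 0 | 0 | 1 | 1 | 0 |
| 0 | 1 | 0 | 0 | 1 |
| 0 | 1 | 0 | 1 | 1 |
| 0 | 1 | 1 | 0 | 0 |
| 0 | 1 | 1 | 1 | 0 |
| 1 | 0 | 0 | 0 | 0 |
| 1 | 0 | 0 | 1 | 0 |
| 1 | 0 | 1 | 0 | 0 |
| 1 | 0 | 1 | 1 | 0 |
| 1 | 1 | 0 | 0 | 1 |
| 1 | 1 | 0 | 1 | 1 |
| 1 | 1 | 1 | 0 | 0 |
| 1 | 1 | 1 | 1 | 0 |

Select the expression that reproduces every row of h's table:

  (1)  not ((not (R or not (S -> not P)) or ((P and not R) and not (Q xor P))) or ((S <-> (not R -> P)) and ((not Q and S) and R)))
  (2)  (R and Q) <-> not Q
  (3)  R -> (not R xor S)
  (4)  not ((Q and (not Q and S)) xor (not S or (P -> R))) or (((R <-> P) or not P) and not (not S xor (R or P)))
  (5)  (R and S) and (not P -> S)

(1): at (0,0,1,0) it gives 1, but h = 0 — eliminated.
(3): at (0,0,0,0) it gives 1, but h = 0 — eliminated.
(4): at (0,0,0,1) it gives 1, but h = 0 — eliminated.
(5): at (0,0,1,1) it gives 1, but h = 0 — eliminated.
(2) is the remaining candidate, and it agrees with h on all 16 inputs.

2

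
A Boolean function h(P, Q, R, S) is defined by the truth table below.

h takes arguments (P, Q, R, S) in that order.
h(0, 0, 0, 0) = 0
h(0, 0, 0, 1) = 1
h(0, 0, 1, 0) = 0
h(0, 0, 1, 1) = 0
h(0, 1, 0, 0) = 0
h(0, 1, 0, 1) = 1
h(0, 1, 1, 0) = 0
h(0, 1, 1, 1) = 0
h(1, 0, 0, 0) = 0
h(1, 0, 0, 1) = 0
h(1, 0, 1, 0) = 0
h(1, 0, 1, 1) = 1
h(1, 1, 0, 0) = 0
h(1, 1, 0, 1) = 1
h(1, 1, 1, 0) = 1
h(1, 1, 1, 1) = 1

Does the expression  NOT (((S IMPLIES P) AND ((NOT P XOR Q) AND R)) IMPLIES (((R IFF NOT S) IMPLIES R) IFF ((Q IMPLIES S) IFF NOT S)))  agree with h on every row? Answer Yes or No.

Check the formula against h row by row:
  P=0, Q=0, R=0, S=0: formula gives 0, h = 0 ✓
  P=0, Q=0, R=0, S=1: formula gives 0, but h = 1 ✗
A single disagreement suffices: at (0,0,0,1) they differ, so the formula does not compute h.

No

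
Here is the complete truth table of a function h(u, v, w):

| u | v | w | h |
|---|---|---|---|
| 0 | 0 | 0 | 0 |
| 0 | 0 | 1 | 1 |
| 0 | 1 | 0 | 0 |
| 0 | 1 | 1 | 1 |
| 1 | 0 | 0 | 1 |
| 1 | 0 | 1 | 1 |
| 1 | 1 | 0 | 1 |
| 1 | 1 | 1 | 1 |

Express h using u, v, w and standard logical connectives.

There are just 2 zero rows: (0,0,0), (0,1,0). Their minterms are ¬u·¬v·¬w, ¬u·v·¬w; the OR of those covers precisely the 0-outputs, and negating it yields h.

h(u, v, w) = NOT (((NOT u AND NOT v) AND NOT w) OR ((NOT u AND v) AND NOT w))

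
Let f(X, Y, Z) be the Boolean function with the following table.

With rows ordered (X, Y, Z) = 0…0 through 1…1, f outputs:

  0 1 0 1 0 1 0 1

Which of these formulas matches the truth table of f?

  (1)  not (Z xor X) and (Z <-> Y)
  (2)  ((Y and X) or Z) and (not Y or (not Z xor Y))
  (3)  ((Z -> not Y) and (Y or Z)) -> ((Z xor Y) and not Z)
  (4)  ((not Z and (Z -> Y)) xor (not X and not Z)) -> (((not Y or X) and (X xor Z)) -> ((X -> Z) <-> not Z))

2

(1): at (0,0,0) it gives 1, but f = 0 — eliminated.
(3): at (0,0,0) it gives 1, but f = 0 — eliminated.
(4): at (0,0,0) it gives 1, but f = 0 — eliminated.
That leaves (2). Evaluating it on every row reproduces the table of f exactly.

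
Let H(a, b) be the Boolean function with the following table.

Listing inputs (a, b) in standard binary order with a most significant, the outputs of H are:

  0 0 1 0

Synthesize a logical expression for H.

H(a, b) = a & ~b

1 only at (1,0): a AND NOT b.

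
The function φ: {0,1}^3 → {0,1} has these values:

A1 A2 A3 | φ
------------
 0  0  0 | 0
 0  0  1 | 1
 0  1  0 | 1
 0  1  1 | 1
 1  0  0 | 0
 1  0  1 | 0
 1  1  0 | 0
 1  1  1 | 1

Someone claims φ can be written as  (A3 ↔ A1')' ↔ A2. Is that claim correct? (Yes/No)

Evaluate (A3 ↔ A1')' ↔ A2 on each row and compare to φ:
  A1=0, A2=0, A3=0: formula gives 0, φ = 0 ✓
  A1=0, A2=0, A3=1: formula gives 1, φ = 1 ✓
  A1=0, A2=1, A3=0: formula gives 1, φ = 1 ✓
  A1=0, A2=1, A3=1: formula gives 0, but φ = 1 ✗
Row (0,1,1) is a counterexample, so the formula is not equivalent to φ.

No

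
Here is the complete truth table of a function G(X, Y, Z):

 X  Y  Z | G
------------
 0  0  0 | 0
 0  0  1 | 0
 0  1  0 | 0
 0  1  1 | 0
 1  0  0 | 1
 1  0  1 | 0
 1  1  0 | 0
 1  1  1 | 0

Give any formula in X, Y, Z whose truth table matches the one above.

Only row (1,0,0) gives 1. That row's minterm X·¬Y·¬Z is G directly.

G(X, Y, Z) = (X AND NOT Y) AND NOT Z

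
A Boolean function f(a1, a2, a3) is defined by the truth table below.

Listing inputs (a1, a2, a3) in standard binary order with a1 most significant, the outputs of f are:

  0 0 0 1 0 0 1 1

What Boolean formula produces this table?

f=1 on 3 inputs: (0,1,1), (1,1,0), (1,1,1). Reading each as a conjunction of literals (¬a1·a2·a3, a1·a2·¬a3, a1·a2·a3) and taking the OR gives the canonical DNF.

f(a1, a2, a3) = (((not a1 and a2) and a3) or ((a1 and a2) and not a3)) or ((a1 and a2) and a3)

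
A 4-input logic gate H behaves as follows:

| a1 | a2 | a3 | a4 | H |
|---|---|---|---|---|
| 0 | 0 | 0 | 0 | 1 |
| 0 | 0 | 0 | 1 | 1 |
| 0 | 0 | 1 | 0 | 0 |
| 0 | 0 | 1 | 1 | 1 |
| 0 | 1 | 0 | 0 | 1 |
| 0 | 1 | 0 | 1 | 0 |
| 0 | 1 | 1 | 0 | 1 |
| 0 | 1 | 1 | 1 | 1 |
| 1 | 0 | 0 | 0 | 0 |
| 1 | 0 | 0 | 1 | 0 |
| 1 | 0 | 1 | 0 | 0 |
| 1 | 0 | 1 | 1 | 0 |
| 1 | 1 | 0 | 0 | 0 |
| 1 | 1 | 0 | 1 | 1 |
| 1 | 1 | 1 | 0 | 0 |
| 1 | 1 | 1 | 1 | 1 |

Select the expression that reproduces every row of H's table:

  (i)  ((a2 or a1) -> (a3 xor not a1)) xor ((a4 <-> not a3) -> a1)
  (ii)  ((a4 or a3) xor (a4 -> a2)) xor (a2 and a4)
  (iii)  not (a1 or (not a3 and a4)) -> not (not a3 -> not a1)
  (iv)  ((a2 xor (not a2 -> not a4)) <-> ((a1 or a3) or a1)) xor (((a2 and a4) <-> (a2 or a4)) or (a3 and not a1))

iv

(i) fails at (0,0,0,0): the formula yields 0, H is 1.
(ii) fails at (0,1,0,1): the formula yields 1, H is 0.
(iii) fails at (0,0,0,0): the formula yields 0, H is 1.
That leaves (iv). Evaluating it on every row reproduces the table of H exactly.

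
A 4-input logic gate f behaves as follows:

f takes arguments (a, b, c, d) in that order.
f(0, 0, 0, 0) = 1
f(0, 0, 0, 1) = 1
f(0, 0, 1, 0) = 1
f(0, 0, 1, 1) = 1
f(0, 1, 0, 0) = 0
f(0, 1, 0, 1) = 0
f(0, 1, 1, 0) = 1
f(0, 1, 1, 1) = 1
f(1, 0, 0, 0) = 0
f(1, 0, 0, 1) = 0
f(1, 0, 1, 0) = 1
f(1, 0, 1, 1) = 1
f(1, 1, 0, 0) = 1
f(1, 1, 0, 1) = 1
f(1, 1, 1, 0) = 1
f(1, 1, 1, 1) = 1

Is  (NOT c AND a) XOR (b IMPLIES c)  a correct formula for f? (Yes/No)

Test each input against both f and the formula:
  a=0, b=0, c=0, d=0: formula gives 1, f = 1 ✓
  a=0, b=0, c=0, d=1: formula gives 1, f = 1 ✓
  a=0, b=0, c=1, d=0: formula gives 1, f = 1 ✓
  a=0, b=0, c=1, d=1: formula gives 1, f = 1 ✓
  … (the remaining 12 rows also agree.)
Every row agrees, so the formula is equivalent.

Yes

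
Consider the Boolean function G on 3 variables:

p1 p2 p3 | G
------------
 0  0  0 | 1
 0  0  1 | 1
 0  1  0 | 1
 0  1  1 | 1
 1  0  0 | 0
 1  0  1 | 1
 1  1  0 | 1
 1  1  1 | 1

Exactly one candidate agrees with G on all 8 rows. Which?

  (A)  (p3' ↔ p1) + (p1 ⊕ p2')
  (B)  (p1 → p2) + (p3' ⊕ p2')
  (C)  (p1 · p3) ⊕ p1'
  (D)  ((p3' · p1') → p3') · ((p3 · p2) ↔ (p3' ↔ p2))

(A) disagrees with G on (0,1,0) (formula → 0, table → 1); rule it out.
(C) disagrees with G on (1,1,0) (formula → 0, table → 1); rule it out.
(D) disagrees with G on (0,0,1) (formula → 0, table → 1); rule it out.
(B) is the remaining candidate, and it agrees with G on all 8 inputs.

B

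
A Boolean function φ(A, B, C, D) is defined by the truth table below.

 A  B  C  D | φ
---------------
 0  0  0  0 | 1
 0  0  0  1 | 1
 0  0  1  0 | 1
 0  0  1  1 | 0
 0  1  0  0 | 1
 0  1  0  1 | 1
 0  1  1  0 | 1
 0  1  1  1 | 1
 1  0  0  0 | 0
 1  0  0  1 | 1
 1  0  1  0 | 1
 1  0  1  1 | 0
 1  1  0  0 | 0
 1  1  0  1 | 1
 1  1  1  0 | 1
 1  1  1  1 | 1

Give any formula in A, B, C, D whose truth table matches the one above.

φ is 0 on only 4 rows — (0,0,1,1), (1,0,0,0), (1,0,1,1), (1,1,0,0). Writing each as a minterm (¬A·¬B·C·D, A·¬B·¬C·¬D, A·¬B·C·D, A·B·¬C·¬D) and OR-ing them characterizes exactly where φ=0, so φ is the negation of that disjunction.

φ(A, B, C, D) = not ((((((not A and not B) and C) and D) or (((A and not B) and not C) and not D)) or (((A and not B) and C) and D)) or (((A and B) and not C) and not D))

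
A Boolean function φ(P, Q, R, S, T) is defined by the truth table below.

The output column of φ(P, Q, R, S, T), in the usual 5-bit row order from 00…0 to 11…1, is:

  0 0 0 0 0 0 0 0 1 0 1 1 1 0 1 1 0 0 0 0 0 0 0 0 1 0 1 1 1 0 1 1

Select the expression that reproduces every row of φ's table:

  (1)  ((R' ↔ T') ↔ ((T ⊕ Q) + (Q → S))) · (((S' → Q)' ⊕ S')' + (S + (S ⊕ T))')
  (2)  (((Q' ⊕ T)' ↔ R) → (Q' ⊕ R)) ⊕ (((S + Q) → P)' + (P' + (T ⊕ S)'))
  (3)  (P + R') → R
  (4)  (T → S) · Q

4

(1): at (0,0,0,0,0) it gives 1, but φ = 0 — eliminated.
(2): at (0,0,1,0,1) it gives 1, but φ = 0 — eliminated.
(3): at (0,0,1,0,0) it gives 1, but φ = 0 — eliminated.
Only (4) survives; checking it on all 32 rows confirms it matches φ.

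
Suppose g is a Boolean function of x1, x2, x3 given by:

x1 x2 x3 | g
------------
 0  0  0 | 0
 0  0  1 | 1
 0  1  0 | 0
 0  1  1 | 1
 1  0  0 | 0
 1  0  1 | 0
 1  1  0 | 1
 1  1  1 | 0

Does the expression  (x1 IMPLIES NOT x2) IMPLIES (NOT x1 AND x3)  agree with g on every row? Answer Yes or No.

No

Evaluate (x1 IMPLIES NOT x2) IMPLIES (NOT x1 AND x3) on each row and compare to g:
  x1=0, x2=0, x3=0: formula gives 0, g = 0 ✓
  x1=0, x2=0, x3=1: formula gives 1, g = 1 ✓
  x1=0, x2=1, x3=0: formula gives 0, g = 0 ✓
  x1=0, x2=1, x3=1: formula gives 1, g = 1 ✓
  x1=1, x2=0, x3=0: formula gives 0, g = 0 ✓
  …
  x1=1, x2=1, x3=1: formula gives 1, but g = 0 ✗
Row (1,1,1) is a counterexample, so the formula is not equivalent to g.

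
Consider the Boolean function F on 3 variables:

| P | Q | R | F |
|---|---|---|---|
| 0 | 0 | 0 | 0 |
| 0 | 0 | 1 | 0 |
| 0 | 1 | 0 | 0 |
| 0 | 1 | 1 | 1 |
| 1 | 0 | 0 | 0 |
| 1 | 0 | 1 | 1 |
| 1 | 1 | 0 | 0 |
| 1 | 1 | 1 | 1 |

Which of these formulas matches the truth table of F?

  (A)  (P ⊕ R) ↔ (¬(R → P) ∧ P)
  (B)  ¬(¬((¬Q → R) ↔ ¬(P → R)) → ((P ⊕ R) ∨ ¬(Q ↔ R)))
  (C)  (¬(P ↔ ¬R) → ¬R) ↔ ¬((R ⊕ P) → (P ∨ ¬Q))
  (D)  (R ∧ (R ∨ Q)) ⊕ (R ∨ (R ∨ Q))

C

(A) fails at (0,0,0): the formula yields 1, F is 0.
(B) fails at (0,1,1): the formula yields 0, F is 1.
(D) fails at (0,1,0): the formula yields 1, F is 0.
(C) is the remaining candidate, and it agrees with F on all 8 inputs.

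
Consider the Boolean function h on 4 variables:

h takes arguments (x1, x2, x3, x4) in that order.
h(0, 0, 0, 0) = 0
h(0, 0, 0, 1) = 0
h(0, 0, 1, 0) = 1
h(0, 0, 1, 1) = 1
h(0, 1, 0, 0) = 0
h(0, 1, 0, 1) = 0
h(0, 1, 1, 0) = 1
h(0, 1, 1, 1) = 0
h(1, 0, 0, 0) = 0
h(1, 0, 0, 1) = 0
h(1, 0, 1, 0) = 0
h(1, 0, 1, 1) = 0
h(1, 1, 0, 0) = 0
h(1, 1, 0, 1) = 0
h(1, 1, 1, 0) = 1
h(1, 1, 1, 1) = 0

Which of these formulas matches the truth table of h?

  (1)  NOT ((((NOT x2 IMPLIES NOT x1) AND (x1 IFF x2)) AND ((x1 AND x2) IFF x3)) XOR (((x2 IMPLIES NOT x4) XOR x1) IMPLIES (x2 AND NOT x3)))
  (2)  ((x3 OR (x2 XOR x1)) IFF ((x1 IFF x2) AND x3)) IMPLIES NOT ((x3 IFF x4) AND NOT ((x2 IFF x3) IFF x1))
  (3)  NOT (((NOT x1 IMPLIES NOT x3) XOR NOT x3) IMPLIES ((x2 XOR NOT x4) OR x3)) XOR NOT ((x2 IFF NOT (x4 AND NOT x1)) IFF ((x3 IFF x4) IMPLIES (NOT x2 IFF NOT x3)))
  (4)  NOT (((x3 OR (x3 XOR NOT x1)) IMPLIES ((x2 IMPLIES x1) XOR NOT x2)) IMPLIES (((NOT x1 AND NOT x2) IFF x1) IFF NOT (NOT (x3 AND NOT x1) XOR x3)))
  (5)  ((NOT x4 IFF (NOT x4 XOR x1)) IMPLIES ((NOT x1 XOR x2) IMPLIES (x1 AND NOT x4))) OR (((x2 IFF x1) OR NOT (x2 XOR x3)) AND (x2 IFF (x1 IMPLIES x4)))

1

(2) disagrees with h on (0,0,0,1) (formula → 1, table → 0); rule it out.
(3) disagrees with h on (0,0,0,0) (formula → 1, table → 0); rule it out.
(4) disagrees with h on (0,0,1,0) (formula → 0, table → 1); rule it out.
(5) disagrees with h on (0,0,1,0) (formula → 0, table → 1); rule it out.
Only (1) survives; checking it on all 16 rows confirms it matches h.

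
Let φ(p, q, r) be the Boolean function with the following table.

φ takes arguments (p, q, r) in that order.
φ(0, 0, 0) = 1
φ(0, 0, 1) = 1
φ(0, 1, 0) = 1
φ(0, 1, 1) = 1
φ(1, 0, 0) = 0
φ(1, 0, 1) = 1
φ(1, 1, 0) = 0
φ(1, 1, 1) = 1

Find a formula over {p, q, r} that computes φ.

φ(p, q, r) = NOT (((p AND NOT q) AND NOT r) OR ((p AND q) AND NOT r))

The 0-rows are (1,0,0), (1,1,0). Take each as a conjunction (p·¬q·¬r, p·q·¬r), form their disjunction, and complement — that gives a formula that is 1 everywhere φ is.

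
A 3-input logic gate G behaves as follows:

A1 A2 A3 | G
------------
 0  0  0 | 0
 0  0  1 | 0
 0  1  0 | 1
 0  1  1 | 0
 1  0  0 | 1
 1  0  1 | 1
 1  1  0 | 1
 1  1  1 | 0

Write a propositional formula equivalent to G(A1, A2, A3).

Collect the rows where G=1 — (0,1,0), (1,0,0), (1,0,1), (1,1,0) — and write one minterm per row: ¬A1·A2·¬A3, A1·¬A2·¬A3, A1·¬A2·A3, A1·A2·¬A3. Their union (logical OR) reproduces the table exactly.

G(A1, A2, A3) = ((((~A1 & A2) & ~A3) | ((A1 & ~A2) & ~A3)) | ((A1 & ~A2) & A3)) | ((A1 & A2) & ~A3)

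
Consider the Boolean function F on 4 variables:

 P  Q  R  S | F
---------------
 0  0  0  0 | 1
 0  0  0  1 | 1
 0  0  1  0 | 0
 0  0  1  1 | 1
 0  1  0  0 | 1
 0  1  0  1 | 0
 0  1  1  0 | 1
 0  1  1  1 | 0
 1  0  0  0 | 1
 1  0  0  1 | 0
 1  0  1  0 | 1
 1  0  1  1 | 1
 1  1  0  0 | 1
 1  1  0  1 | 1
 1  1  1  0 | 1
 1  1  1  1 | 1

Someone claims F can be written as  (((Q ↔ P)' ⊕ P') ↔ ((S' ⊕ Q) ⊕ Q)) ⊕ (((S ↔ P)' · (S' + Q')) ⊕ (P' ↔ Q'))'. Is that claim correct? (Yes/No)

Test each input against both F and the formula:
  P=0, Q=0, R=0, S=0: formula gives 1, F = 1 ✓
  P=0, Q=0, R=0, S=1: formula gives 1, F = 1 ✓
  P=0, Q=0, R=1, S=0: formula gives 1, but F = 0 ✗
Row (0,0,1,0) is a counterexample, so the formula is not equivalent to F.

No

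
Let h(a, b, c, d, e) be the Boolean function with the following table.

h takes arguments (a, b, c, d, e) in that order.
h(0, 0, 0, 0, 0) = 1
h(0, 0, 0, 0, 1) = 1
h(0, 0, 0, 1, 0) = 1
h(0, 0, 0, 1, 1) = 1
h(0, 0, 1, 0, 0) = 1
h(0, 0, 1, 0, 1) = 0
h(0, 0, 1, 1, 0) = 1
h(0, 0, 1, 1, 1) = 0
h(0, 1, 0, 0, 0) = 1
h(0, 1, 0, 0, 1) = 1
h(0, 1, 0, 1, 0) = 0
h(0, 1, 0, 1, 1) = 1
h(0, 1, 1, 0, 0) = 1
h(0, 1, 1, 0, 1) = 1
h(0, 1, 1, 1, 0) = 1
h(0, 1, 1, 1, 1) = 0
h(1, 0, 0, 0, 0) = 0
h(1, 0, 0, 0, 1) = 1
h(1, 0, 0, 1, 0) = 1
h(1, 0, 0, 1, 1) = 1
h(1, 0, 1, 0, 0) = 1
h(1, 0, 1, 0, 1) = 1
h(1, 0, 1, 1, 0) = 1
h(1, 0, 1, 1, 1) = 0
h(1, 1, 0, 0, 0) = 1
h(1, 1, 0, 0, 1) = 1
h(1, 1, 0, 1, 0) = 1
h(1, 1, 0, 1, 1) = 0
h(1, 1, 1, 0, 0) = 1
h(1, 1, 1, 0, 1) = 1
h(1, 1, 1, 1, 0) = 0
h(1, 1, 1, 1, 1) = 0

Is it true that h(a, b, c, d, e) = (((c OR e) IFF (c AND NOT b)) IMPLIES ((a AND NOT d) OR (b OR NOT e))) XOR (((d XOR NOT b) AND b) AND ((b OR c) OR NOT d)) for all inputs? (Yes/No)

No

Check the formula against h row by row:
  a=0, b=0, c=0, d=0, e=0: formula gives 1, h = 1 ✓
  a=0, b=0, c=0, d=0, e=1: formula gives 1, h = 1 ✓
  a=0, b=0, c=0, d=1, e=0: formula gives 1, h = 1 ✓
  a=0, b=0, c=0, d=1, e=1: formula gives 1, h = 1 ✓
  …
  a=0, b=1, c=0, d=1, e=1: formula gives 0, but h = 1 ✗
Since they disagree at (0,1,0,1,1), the expression is not a correct formula for h.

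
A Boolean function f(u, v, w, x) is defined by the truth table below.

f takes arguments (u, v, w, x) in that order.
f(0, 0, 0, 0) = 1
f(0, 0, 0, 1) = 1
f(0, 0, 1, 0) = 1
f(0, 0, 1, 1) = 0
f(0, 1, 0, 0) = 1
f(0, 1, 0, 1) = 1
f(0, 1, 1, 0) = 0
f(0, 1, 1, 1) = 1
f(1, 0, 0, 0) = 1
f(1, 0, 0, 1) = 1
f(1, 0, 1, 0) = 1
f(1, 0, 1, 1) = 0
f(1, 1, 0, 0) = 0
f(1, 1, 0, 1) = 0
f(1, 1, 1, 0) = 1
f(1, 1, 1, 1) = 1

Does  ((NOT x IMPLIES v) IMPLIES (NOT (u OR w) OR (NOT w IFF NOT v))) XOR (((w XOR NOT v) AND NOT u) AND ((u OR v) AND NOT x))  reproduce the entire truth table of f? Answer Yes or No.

Evaluate ((NOT x IMPLIES v) IMPLIES (NOT (u OR w) OR (NOT w IFF NOT v))) XOR (((w XOR NOT v) AND NOT u) AND ((u OR v) AND NOT x)) on each row and compare to f:
  u=0, v=0, w=0, x=0: formula gives 1, f = 1 ✓
  u=0, v=0, w=0, x=1: formula gives 1, f = 1 ✓
  u=0, v=0, w=1, x=0: formula gives 1, f = 1 ✓
  u=0, v=0, w=1, x=1: formula gives 0, f = 0 ✓
  … (the remaining 12 rows also agree.)
All 16 rows match — the expression computes f exactly.

Yes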